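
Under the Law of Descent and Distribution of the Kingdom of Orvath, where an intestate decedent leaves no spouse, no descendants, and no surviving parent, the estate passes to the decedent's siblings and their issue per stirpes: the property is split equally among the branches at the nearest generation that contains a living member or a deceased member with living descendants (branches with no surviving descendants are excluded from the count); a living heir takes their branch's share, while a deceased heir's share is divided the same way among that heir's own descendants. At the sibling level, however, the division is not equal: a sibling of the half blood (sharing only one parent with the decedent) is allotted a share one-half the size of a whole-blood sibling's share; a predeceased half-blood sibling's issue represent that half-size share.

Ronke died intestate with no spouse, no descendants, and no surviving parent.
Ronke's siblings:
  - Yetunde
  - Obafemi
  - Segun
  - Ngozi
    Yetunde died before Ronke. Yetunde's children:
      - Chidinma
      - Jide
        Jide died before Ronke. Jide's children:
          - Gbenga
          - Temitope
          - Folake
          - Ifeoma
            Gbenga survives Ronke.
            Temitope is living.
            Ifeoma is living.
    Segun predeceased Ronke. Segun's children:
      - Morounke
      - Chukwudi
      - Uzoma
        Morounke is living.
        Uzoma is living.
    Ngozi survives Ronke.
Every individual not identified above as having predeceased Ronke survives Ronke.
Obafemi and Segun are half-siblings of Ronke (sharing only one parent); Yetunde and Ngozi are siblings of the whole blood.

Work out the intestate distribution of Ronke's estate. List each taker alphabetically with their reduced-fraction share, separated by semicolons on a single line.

Chidinma 1/6; Chukwudi 1/18; Folake 1/24; Gbenga 1/24; Ifeoma 1/24; Morounke 1/18; Ngozi 1/3; Obafemi 1/6; Temitope 1/24; Uzoma 1/18

No spouse, descendants, or parent survives, so the estate passes to Ronke's siblings per stirpes.
Half-blood siblings count for one-half the weight of whole-blood siblings at the initial division.
Dividing 1 in proportion to weights (total weight 3): Yetunde (weight 1) → 1/3; Obafemi (weight 1/2) → 1/6; Segun (weight 1/2) → 1/6; Ngozi (weight 1) → 1/3.
Yetunde predeceased; the 1/3 allotted to Yetunde's branch passes to Yetunde's issue by representation.
The 1/3 is divided into 2 equal shares of 1/6 among Chidinma, Jide.
Chidinma is living and takes 1/6.
Jide predeceased; the 1/6 allotted to Jide's branch passes to Jide's issue by representation.
The 1/6 is divided into 4 equal shares of 1/24 among Gbenga, Temitope, Folake, Ifeoma.
Gbenga is living and takes 1/24.
Temitope is living and takes 1/24.
Folake is living and takes 1/24.
Ifeoma is living and takes 1/24.
Obafemi is living and takes 1/6.
Segun predeceased; the 1/6 allotted to Segun's branch passes to Segun's issue by representation.
The 1/6 is divided into 3 equal shares of 1/18 among Morounke, Chukwudi, Uzoma.
Morounke is living and takes 1/18.
Chukwudi is living and takes 1/18.
Uzoma is living and takes 1/18.
Ngozi is living and takes 1/3.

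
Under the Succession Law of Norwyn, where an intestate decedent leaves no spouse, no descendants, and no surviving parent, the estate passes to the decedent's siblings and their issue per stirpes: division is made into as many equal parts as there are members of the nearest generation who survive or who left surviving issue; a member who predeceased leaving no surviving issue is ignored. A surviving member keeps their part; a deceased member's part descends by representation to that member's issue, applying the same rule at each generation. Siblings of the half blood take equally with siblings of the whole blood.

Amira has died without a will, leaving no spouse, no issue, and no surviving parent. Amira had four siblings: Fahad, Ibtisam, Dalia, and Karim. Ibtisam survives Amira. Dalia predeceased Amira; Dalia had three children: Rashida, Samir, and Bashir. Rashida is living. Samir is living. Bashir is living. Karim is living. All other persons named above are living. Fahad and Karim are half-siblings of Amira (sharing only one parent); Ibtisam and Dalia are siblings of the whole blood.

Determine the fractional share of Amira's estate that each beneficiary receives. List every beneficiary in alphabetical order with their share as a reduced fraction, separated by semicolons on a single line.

No spouse, descendants, or parent survives, so the estate passes to Amira's siblings per stirpes.
Half-blood and whole-blood siblings take equally under the stated rule.
The estate is divided into 4 equal shares of 1/4 among Fahad, Ibtisam, Dalia, Karim.
Fahad is living and takes 1/4.
Ibtisam is living and takes 1/4.
Dalia predeceased; the 1/4 allotted to Dalia's branch passes to Dalia's issue by representation.
The 1/4 is divided into 3 equal shares of 1/12 among Rashida, Samir, Bashir.
Rashida is living and takes 1/12.
Samir is living and takes 1/12.
Bashir is living and takes 1/12.
Karim is living and takes 1/4.

Bashir 1/12; Fahad 1/4; Ibtisam 1/4; Karim 1/4; Rashida 1/12; Samir 1/12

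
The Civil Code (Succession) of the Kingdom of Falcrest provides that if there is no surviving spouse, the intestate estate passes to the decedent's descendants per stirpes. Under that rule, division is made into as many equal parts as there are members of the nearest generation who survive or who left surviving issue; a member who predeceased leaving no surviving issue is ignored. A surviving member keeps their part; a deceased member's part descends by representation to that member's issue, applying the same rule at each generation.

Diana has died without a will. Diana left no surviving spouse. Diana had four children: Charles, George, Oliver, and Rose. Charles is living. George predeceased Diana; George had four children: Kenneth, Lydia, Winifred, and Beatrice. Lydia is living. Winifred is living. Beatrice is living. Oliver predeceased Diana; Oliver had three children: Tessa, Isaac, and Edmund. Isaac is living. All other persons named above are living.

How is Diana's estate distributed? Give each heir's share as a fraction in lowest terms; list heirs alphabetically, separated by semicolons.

There is no surviving spouse, so the entire estate passes to Diana's descendants per stirpes.
The estate is divided into 4 equal shares of 1/4 among Charles, George, Oliver, Rose.
Charles is living and takes 1/4.
George predeceased; the 1/4 allotted to George's branch passes to George's issue by representation.
The 1/4 is divided into 4 equal shares of 1/16 among Kenneth, Lydia, Winifred, Beatrice.
Kenneth is living and takes 1/16.
Lydia is living and takes 1/16.
Winifred is living and takes 1/16.
Beatrice is living and takes 1/16.
Oliver predeceased; the 1/4 allotted to Oliver's branch passes to Oliver's issue by representation.
The 1/4 is divided into 3 equal shares of 1/12 among Tessa, Isaac, Edmund.
Tessa is living and takes 1/12.
Isaac is living and takes 1/12.
Edmund is living and takes 1/12.
Rose is living and takes 1/4.

Beatrice 1/16; Charles 1/4; Edmund 1/12; Isaac 1/12; Kenneth 1/16; Lydia 1/16; Rose 1/4; Tessa 1/12; Winifred 1/16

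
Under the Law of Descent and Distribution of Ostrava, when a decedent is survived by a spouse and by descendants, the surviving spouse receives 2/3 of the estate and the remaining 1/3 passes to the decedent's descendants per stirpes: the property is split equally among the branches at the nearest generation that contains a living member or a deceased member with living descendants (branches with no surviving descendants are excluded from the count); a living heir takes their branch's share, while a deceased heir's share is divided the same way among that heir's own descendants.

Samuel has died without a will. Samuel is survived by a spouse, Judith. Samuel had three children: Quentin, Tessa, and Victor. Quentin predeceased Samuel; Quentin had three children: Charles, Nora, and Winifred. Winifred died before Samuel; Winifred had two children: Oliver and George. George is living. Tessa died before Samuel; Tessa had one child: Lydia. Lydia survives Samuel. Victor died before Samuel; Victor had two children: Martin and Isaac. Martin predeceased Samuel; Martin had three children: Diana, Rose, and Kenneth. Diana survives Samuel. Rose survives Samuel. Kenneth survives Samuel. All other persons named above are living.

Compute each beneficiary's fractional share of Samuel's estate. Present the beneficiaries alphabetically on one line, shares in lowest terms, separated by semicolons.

Judith, as surviving spouse, takes 2/3.
The remaining 1/3 passes to Samuel's descendants per stirpes.
The 1/3 is divided into 3 equal shares of 1/9 among Quentin, Tessa, Victor.
Quentin predeceased; the 1/9 allotted to Quentin's branch passes to Quentin's issue by representation.
The 1/9 is divided into 3 equal shares of 1/27 among Charles, Nora, Winifred.
Charles is living and takes 1/27.
Nora is living and takes 1/27.
Winifred predeceased; the 1/27 allotted to Winifred's branch passes to Winifred's issue by representation.
The 1/27 is divided into 2 equal shares of 1/54 among Oliver, George.
Oliver is living and takes 1/54.
George is living and takes 1/54.
Tessa predeceased; the 1/9 allotted to Tessa's branch passes to Tessa's issue by representation.
Lydia is the sole taker at this level and receives the full 1/9.
Victor predeceased; the 1/9 allotted to Victor's branch passes to Victor's issue by representation.
The 1/9 is divided into 2 equal shares of 1/18 among Martin, Isaac.
Martin predeceased; the 1/18 allotted to Martin's branch passes to Martin's issue by representation.
The 1/18 is divided into 3 equal shares of 1/54 among Diana, Rose, Kenneth.
Diana is living and takes 1/54.
Rose is living and takes 1/54.
Kenneth is living and takes 1/54.
Isaac is living and takes 1/18.

Charles 1/27; Diana 1/54; George 1/54; Isaac 1/18; Judith 2/3; Kenneth 1/54; Lydia 1/9; Nora 1/27; Oliver 1/54; Rose 1/54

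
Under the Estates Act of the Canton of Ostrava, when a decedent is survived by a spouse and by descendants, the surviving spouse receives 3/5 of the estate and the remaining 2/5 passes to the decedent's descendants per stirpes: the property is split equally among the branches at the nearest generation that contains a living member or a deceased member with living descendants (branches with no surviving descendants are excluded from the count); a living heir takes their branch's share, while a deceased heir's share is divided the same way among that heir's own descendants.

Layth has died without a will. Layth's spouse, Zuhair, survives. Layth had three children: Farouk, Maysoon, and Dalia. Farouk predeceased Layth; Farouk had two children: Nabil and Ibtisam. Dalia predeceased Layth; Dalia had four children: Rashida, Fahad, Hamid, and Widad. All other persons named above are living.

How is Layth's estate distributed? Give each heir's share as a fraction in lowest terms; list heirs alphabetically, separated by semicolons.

Fahad 1/30; Hamid 1/30; Ibtisam 1/15; Maysoon 2/15; Nabil 1/15; Rashida 1/30; Widad 1/30; Zuhair 3/5

Zuhair, as surviving spouse, takes 3/5.
The remaining 2/5 passes to Layth's descendants per stirpes.
The 2/5 is divided into 3 equal shares of 2/15 among Farouk, Maysoon, Dalia.
Farouk predeceased; the 2/15 allotted to Farouk's branch passes to Farouk's issue by representation.
The 2/15 is divided into 2 equal shares of 1/15 among Nabil, Ibtisam.
Nabil is living and takes 1/15.
Ibtisam is living and takes 1/15.
Maysoon is living and takes 2/15.
Dalia predeceased; the 2/15 allotted to Dalia's branch passes to Dalia's issue by representation.
The 2/15 is divided into 4 equal shares of 1/30 among Rashida, Fahad, Hamid, Widad.
Rashida is living and takes 1/30.
Fahad is living and takes 1/30.
Hamid is living and takes 1/30.
Widad is living and takes 1/30.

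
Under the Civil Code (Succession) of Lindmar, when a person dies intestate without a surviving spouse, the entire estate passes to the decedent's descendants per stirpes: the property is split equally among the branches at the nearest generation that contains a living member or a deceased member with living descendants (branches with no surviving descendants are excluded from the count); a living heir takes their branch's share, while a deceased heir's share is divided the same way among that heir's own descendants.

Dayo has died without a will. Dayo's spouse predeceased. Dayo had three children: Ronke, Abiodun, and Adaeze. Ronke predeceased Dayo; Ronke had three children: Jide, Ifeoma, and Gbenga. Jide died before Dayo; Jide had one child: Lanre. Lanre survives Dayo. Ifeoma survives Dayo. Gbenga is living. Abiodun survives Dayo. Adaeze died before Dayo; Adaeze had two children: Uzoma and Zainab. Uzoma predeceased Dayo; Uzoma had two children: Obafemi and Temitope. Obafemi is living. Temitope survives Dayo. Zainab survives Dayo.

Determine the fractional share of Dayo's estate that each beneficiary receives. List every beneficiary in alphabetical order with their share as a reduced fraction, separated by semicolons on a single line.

There is no surviving spouse, so the entire estate passes to Dayo's descendants per stirpes.
The estate is divided into 3 equal shares of 1/3 among Ronke, Abiodun, Adaeze.
Ronke predeceased; the 1/3 allotted to Ronke's branch passes to Ronke's issue by representation.
The 1/3 is divided into 3 equal shares of 1/9 among Jide, Ifeoma, Gbenga.
Jide predeceased; the 1/9 allotted to Jide's branch passes to Jide's issue by representation.
Lanre is the sole taker at this level and receives the full 1/9.
Ifeoma is living and takes 1/9.
Gbenga is living and takes 1/9.
Abiodun is living and takes 1/3.
Adaeze predeceased; the 1/3 allotted to Adaeze's branch passes to Adaeze's issue by representation.
The 1/3 is divided into 2 equal shares of 1/6 among Uzoma, Zainab.
Uzoma predeceased; the 1/6 allotted to Uzoma's branch passes to Uzoma's issue by representation.
The 1/6 is divided into 2 equal shares of 1/12 among Obafemi, Temitope.
Obafemi is living and takes 1/12.
Temitope is living and takes 1/12.
Zainab is living and takes 1/6.

Abiodun 1/3; Gbenga 1/9; Ifeoma 1/9; Lanre 1/9; Obafemi 1/12; Temitope 1/12; Zainab 1/6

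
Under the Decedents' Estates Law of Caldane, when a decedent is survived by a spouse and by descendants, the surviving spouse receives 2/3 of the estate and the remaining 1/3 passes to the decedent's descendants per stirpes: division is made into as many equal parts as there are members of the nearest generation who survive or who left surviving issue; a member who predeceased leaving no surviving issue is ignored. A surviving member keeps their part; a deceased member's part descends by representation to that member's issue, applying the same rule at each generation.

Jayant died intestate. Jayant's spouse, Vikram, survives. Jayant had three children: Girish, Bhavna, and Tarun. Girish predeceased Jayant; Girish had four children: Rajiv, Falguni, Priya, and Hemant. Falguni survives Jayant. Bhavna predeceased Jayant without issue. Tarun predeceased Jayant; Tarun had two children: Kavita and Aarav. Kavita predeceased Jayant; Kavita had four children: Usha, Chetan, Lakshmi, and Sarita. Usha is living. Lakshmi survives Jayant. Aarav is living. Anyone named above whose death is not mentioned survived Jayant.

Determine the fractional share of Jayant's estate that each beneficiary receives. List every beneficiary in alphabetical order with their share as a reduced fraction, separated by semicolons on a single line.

Aarav 1/12; Chetan 1/48; Falguni 1/24; Hemant 1/24; Lakshmi 1/48; Priya 1/24; Rajiv 1/24; Sarita 1/48; Usha 1/48; Vikram 2/3

Vikram, as surviving spouse, takes 2/3.
The remaining 1/3 passes to Jayant's descendants per stirpes.
Bhavna left no surviving issue, so that branch lapses and is disregarded.
The 1/3 is divided into 2 equal shares of 1/6 among Girish, Tarun.
Girish predeceased; the 1/6 allotted to Girish's branch passes to Girish's issue by representation.
The 1/6 is divided into 4 equal shares of 1/24 among Rajiv, Falguni, Priya, Hemant.
Rajiv is living and takes 1/24.
Falguni is living and takes 1/24.
Priya is living and takes 1/24.
Hemant is living and takes 1/24.
Tarun predeceased; the 1/6 allotted to Tarun's branch passes to Tarun's issue by representation.
The 1/6 is divided into 2 equal shares of 1/12 among Kavita, Aarav.
Kavita predeceased; the 1/12 allotted to Kavita's branch passes to Kavita's issue by representation.
The 1/12 is divided into 4 equal shares of 1/48 among Usha, Chetan, Lakshmi, Sarita.
Usha is living and takes 1/48.
Chetan is living and takes 1/48.
Lakshmi is living and takes 1/48.
Sarita is living and takes 1/48.
Aarav is living and takes 1/12.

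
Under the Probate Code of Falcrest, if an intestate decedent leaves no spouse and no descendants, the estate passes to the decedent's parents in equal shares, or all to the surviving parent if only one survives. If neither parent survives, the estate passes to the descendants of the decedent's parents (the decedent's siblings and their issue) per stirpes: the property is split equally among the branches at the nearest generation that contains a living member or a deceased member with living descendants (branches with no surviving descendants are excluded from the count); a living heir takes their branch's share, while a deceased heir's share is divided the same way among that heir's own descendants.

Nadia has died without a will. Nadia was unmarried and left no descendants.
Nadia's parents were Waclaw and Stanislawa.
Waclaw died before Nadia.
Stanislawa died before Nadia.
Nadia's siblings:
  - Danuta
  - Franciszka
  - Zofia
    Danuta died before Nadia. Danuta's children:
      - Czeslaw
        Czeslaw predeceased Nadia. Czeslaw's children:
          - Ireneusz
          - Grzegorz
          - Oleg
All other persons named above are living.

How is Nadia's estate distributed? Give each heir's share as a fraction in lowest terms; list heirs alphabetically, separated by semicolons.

Neither parent survives and there are no descendants, so the estate passes to Nadia's siblings and their issue per stirpes.
The estate is divided into 3 equal shares of 1/3 among Danuta, Franciszka, Zofia.
Danuta predeceased; the 1/3 allotted to Danuta's branch passes to Danuta's issue by representation.
Czeslaw's line is the sole branch at this level, so the full 1/3 passes to Czeslaw's issue by representation.
The 1/3 is divided into 3 equal shares of 1/9 among Ireneusz, Grzegorz, Oleg.
Ireneusz is living and takes 1/9.
Grzegorz is living and takes 1/9.
Oleg is living and takes 1/9.
Franciszka is living and takes 1/3.
Zofia is living and takes 1/3.

Franciszka 1/3; Grzegorz 1/9; Ireneusz 1/9; Oleg 1/9; Zofia 1/3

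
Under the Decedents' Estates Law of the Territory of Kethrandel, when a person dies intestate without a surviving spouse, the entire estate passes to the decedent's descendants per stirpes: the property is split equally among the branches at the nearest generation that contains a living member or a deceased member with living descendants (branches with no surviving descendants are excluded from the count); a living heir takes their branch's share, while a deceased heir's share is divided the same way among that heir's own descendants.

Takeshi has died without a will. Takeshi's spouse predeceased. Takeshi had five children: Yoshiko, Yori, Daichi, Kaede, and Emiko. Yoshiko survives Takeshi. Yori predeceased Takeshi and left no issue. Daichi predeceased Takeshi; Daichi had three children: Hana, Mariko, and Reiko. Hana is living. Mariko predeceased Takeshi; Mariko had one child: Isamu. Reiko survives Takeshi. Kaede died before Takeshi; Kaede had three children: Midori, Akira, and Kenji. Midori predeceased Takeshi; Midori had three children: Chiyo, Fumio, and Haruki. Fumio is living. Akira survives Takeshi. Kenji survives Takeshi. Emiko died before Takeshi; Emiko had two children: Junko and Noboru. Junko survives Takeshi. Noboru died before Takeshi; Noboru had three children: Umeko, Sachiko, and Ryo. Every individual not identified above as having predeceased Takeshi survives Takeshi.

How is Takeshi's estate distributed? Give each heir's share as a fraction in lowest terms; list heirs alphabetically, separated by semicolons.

Akira 1/12; Chiyo 1/36; Fumio 1/36; Hana 1/12; Haruki 1/36; Isamu 1/12; Junko 1/8; Kenji 1/12; Reiko 1/12; Ryo 1/24; Sachiko 1/24; Umeko 1/24; Yoshiko 1/4

There is no surviving spouse, so the entire estate passes to Takeshi's descendants per stirpes.
Yori left no surviving issue, so that branch lapses and is disregarded.
The estate is divided into 4 equal shares of 1/4 among Yoshiko, Daichi, Kaede, Emiko.
Yoshiko is living and takes 1/4.
Daichi predeceased; the 1/4 allotted to Daichi's branch passes to Daichi's issue by representation.
The 1/4 is divided into 3 equal shares of 1/12 among Hana, Mariko, Reiko.
Hana is living and takes 1/12.
Mariko predeceased; the 1/12 allotted to Mariko's branch passes to Mariko's issue by representation.
Isamu is the sole taker at this level and receives the full 1/12.
Reiko is living and takes 1/12.
Kaede predeceased; the 1/4 allotted to Kaede's branch passes to Kaede's issue by representation.
The 1/4 is divided into 3 equal shares of 1/12 among Midori, Akira, Kenji.
Midori predeceased; the 1/12 allotted to Midori's branch passes to Midori's issue by representation.
The 1/12 is divided into 3 equal shares of 1/36 among Chiyo, Fumio, Haruki.
Chiyo is living and takes 1/36.
Fumio is living and takes 1/36.
Haruki is living and takes 1/36.
Akira is living and takes 1/12.
Kenji is living and takes 1/12.
Emiko predeceased; the 1/4 allotted to Emiko's branch passes to Emiko's issue by representation.
The 1/4 is divided into 2 equal shares of 1/8 among Junko, Noboru.
Junko is living and takes 1/8.
Noboru predeceased; the 1/8 allotted to Noboru's branch passes to Noboru's issue by representation.
The 1/8 is divided into 3 equal shares of 1/24 among Umeko, Sachiko, Ryo.
Umeko is living and takes 1/24.
Sachiko is living and takes 1/24.
Ryo is living and takes 1/24.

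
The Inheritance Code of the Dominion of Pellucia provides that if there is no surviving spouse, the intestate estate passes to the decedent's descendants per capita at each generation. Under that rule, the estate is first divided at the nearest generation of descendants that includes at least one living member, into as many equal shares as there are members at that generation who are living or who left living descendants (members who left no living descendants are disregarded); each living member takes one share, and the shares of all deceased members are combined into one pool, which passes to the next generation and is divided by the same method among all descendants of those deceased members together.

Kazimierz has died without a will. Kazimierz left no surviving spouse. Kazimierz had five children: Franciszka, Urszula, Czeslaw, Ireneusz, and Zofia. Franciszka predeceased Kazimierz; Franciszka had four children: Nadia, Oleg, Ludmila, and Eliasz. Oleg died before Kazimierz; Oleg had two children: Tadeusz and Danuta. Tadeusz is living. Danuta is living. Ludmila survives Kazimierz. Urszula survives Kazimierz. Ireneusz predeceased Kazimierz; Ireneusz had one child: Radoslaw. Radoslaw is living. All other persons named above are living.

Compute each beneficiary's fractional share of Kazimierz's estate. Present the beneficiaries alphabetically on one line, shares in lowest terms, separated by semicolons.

Czeslaw 1/5; Danuta 1/25; Eliasz 2/25; Ludmila 2/25; Nadia 2/25; Radoslaw 2/25; Tadeusz 1/25; Urszula 1/5; Zofia 1/5

There is no surviving spouse, so the entire estate passes to Kazimierz's descendants per capita at each generation.
At generation 1 (Franciszka, Urszula, Czeslaw, Ireneusz, Zofia) there are 5 shares of (1)/5 = 1/5 each.
Living: Urszula, Czeslaw, and Zofia — each takes 1/5.
Deceased: Franciszka and Ireneusz. Their combined 2/5 is pooled and carried to generation 2.
At generation 2 (Nadia, Oleg, Ludmila, Eliasz, Radoslaw) there are 5 shares of (2/5)/5 = 2/25 each.
Living: Nadia, Ludmila, Eliasz, and Radoslaw — each takes 2/25.
Deceased: Oleg. That 2/25 share is carried to generation 3.
At generation 3 (Tadeusz, Danuta) there are 2 shares of (2/25)/2 = 1/25 each.
Living: Tadeusz and Danuta — each takes 1/25.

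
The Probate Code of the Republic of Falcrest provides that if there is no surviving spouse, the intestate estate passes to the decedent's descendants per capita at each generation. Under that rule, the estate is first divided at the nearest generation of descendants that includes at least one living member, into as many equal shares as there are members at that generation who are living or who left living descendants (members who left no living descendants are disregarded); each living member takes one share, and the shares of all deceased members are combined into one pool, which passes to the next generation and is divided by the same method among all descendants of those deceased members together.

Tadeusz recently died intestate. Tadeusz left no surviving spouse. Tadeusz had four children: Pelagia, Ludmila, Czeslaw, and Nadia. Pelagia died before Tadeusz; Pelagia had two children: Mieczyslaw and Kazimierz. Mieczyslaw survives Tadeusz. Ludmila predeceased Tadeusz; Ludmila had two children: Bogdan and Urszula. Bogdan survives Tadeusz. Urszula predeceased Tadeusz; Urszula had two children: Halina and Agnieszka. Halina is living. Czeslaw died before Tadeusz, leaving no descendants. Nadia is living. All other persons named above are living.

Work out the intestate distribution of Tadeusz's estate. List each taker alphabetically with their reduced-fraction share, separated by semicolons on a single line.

There is no surviving spouse, so the entire estate passes to Tadeusz's descendants per capita at each generation.
At generation 1 (Pelagia, Ludmila, Nadia) there are 3 shares of (1)/3 = 1/3 each.
Living: Nadia — each takes 1/3.
Deceased: Pelagia and Ludmila. Their combined 2/3 is pooled and carried to generation 2.
At generation 2 (Mieczyslaw, Kazimierz, Bogdan, Urszula) there are 4 shares of (2/3)/4 = 1/6 each.
Living: Mieczyslaw, Kazimierz, and Bogdan — each takes 1/6.
Deceased: Urszula. That 1/6 share is carried to generation 3.
At generation 3 (Halina, Agnieszka) there are 2 shares of (1/6)/2 = 1/12 each.
Living: Halina and Agnieszka — each takes 1/12.

Agnieszka 1/12; Bogdan 1/6; Halina 1/12; Kazimierz 1/6; Mieczyslaw 1/6; Nadia 1/3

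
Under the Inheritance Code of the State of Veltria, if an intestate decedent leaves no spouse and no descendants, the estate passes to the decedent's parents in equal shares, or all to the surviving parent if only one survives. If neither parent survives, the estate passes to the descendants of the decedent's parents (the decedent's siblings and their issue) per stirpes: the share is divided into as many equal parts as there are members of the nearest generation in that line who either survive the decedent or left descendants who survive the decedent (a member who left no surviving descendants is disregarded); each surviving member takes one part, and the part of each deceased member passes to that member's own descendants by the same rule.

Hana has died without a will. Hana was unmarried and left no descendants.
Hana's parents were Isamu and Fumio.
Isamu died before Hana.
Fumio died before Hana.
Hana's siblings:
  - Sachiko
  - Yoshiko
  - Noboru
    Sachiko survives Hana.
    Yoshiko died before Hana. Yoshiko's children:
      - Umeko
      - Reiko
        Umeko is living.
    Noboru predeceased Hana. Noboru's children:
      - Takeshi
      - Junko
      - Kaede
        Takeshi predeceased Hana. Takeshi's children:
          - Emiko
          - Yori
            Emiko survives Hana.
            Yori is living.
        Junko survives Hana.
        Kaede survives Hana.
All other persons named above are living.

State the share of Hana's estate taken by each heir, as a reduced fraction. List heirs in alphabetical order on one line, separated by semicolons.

Emiko 1/18; Junko 1/9; Kaede 1/9; Reiko 1/6; Sachiko 1/3; Umeko 1/6; Yori 1/18

Neither parent survives and there are no descendants, so the estate passes to Hana's siblings and their issue per stirpes.
The estate is divided into 3 equal shares of 1/3 among Sachiko, Yoshiko, Noboru.
Sachiko is living and takes 1/3.
Yoshiko predeceased; the 1/3 allotted to Yoshiko's branch passes to Yoshiko's issue by representation.
The 1/3 is divided into 2 equal shares of 1/6 among Umeko, Reiko.
Umeko is living and takes 1/6.
Reiko is living and takes 1/6.
Noboru predeceased; the 1/3 allotted to Noboru's branch passes to Noboru's issue by representation.
The 1/3 is divided into 3 equal shares of 1/9 among Takeshi, Junko, Kaede.
Takeshi predeceased; the 1/9 allotted to Takeshi's branch passes to Takeshi's issue by representation.
The 1/9 is divided into 2 equal shares of 1/18 among Emiko, Yori.
Emiko is living and takes 1/18.
Yori is living and takes 1/18.
Junko is living and takes 1/9.
Kaede is living and takes 1/9.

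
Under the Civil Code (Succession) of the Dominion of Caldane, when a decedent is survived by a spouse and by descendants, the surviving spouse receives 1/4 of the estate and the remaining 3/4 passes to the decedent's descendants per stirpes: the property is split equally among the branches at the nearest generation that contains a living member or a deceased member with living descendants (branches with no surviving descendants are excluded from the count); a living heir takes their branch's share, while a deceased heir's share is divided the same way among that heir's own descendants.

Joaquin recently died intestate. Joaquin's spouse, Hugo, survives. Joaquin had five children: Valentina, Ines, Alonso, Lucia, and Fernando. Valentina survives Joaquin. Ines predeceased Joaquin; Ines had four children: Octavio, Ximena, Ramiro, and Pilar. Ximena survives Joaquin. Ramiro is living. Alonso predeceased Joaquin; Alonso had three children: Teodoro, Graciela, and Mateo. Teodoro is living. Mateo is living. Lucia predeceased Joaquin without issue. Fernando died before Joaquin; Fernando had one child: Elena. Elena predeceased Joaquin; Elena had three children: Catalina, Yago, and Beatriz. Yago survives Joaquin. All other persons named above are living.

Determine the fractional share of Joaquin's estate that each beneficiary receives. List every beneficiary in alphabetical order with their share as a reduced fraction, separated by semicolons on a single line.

Beatriz 1/16; Catalina 1/16; Graciela 1/16; Hugo 1/4; Mateo 1/16; Octavio 3/64; Pilar 3/64; Ramiro 3/64; Teodoro 1/16; Valentina 3/16; Ximena 3/64; Yago 1/16

Hugo, as surviving spouse, takes 1/4.
The remaining 3/4 passes to Joaquin's descendants per stirpes.
Lucia left no surviving issue, so that branch lapses and is disregarded.
The 3/4 is divided into 4 equal shares of 3/16 among Valentina, Ines, Alonso, Fernando.
Valentina is living and takes 3/16.
Ines predeceased; the 3/16 allotted to Ines's branch passes to Ines's issue by representation.
The 3/16 is divided into 4 equal shares of 3/64 among Octavio, Ximena, Ramiro, Pilar.
Octavio is living and takes 3/64.
Ximena is living and takes 3/64.
Ramiro is living and takes 3/64.
Pilar is living and takes 3/64.
Alonso predeceased; the 3/16 allotted to Alonso's branch passes to Alonso's issue by representation.
The 3/16 is divided into 3 equal shares of 1/16 among Teodoro, Graciela, Mateo.
Teodoro is living and takes 1/16.
Graciela is living and takes 1/16.
Mateo is living and takes 1/16.
Fernando predeceased; the 3/16 allotted to Fernando's branch passes to Fernando's issue by representation.
Elena's line is the sole branch at this level, so the full 3/16 passes to Elena's issue by representation.
The 3/16 is divided into 3 equal shares of 1/16 among Catalina, Yago, Beatriz.
Catalina is living and takes 1/16.
Yago is living and takes 1/16.
Beatriz is living and takes 1/16.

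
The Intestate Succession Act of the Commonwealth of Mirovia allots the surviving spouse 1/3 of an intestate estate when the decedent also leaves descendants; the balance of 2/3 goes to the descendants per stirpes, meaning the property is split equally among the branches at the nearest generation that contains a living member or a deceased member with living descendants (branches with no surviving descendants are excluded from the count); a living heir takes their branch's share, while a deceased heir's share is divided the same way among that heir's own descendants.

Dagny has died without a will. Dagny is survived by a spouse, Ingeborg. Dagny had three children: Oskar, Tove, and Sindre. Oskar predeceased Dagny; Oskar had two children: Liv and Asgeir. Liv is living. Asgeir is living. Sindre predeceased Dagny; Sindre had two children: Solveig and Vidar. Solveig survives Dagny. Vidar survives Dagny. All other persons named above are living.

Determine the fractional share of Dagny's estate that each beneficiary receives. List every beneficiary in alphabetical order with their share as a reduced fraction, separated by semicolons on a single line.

Asgeir 1/9; Ingeborg 1/3; Liv 1/9; Solveig 1/9; Tove 2/9; Vidar 1/9

Ingeborg, as surviving spouse, takes 1/3.
The remaining 2/3 passes to Dagny's descendants per stirpes.
The 2/3 is divided into 3 equal shares of 2/9 among Oskar, Tove, Sindre.
Oskar predeceased; the 2/9 allotted to Oskar's branch passes to Oskar's issue by representation.
The 2/9 is divided into 2 equal shares of 1/9 among Liv, Asgeir.
Liv is living and takes 1/9.
Asgeir is living and takes 1/9.
Tove is living and takes 2/9.
Sindre predeceased; the 2/9 allotted to Sindre's branch passes to Sindre's issue by representation.
The 2/9 is divided into 2 equal shares of 1/9 among Solveig, Vidar.
Solveig is living and takes 1/9.
Vidar is living and takes 1/9.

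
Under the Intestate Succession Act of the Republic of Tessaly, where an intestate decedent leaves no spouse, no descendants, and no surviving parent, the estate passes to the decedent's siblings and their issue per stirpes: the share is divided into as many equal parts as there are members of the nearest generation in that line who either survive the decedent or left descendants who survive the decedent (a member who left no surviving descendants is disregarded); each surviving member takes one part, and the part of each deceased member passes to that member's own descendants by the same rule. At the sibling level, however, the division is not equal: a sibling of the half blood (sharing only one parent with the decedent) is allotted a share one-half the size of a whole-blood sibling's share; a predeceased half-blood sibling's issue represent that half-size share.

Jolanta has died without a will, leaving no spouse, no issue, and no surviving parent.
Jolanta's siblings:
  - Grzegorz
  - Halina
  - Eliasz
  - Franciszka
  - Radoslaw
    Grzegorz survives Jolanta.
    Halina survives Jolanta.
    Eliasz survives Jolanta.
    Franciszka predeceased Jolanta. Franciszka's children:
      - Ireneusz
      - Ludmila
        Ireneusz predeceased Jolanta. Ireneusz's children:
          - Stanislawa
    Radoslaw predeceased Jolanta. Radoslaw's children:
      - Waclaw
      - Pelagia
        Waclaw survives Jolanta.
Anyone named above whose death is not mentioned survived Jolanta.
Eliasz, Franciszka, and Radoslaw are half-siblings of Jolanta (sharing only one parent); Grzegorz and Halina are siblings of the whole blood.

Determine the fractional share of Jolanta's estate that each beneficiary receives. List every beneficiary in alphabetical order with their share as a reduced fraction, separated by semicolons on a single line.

No spouse, descendants, or parent survives, so the estate passes to Jolanta's siblings per stirpes.
Half-blood siblings count for one-half the weight of whole-blood siblings at the initial division.
Dividing 1 in proportion to weights (total weight 7/2): Grzegorz (weight 1) → 2/7; Halina (weight 1) → 2/7; Eliasz (weight 1/2) → 1/7; Franciszka (weight 1/2) → 1/7; Radoslaw (weight 1/2) → 1/7.
Grzegorz is living and takes 2/7.
Halina is living and takes 2/7.
Eliasz is living and takes 1/7.
Franciszka predeceased; the 1/7 allotted to Franciszka's branch passes to Franciszka's issue by representation.
The 1/7 is divided into 2 equal shares of 1/14 among Ireneusz, Ludmila.
Ireneusz predeceased; the 1/14 allotted to Ireneusz's branch passes to Ireneusz's issue by representation.
Stanislawa is the sole taker at this level and receives the full 1/14.
Ludmila is living and takes 1/14.
Radoslaw predeceased; the 1/7 allotted to Radoslaw's branch passes to Radoslaw's issue by representation.
The 1/7 is divided into 2 equal shares of 1/14 among Waclaw, Pelagia.
Waclaw is living and takes 1/14.
Pelagia is living and takes 1/14.

Eliasz 1/7; Grzegorz 2/7; Halina 2/7; Ludmila 1/14; Pelagia 1/14; Stanislawa 1/14; Waclaw 1/14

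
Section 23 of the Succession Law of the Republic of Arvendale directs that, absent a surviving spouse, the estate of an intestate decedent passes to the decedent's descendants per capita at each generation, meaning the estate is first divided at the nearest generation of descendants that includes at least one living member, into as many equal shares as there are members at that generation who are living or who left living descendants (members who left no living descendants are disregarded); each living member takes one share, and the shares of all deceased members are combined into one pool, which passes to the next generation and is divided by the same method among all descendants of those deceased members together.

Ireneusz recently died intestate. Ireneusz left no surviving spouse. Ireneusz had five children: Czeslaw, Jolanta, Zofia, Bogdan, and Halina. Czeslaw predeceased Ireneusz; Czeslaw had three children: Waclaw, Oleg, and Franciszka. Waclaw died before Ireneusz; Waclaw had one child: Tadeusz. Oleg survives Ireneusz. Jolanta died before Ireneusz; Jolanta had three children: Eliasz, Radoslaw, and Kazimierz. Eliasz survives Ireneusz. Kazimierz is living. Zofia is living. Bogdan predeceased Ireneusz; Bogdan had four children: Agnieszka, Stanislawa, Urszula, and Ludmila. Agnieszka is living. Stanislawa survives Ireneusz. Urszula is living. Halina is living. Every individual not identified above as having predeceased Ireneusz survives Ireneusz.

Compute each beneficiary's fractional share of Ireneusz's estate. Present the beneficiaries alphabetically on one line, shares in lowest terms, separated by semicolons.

Agnieszka 3/50; Eliasz 3/50; Franciszka 3/50; Halina 1/5; Kazimierz 3/50; Ludmila 3/50; Oleg 3/50; Radoslaw 3/50; Stanislawa 3/50; Tadeusz 3/50; Urszula 3/50; Zofia 1/5

There is no surviving spouse, so the entire estate passes to Ireneusz's descendants per capita at each generation.
At generation 1 (Czeslaw, Jolanta, Zofia, Bogdan, Halina) there are 5 shares of (1)/5 = 1/5 each.
Living: Zofia and Halina — each takes 1/5.
Deceased: Czeslaw, Jolanta, and Bogdan. Their combined 3/5 is pooled and carried to generation 2.
At generation 2 (Waclaw, Oleg, Franciszka, Eliasz, Radoslaw, Kazimierz, Agnieszka, Stanislawa, Urszula, Ludmila) there are 10 shares of (3/5)/10 = 3/50 each.
Living: Oleg, Franciszka, Eliasz, Radoslaw, Kazimierz, Agnieszka, Stanislawa, Urszula, and Ludmila — each takes 3/50.
Deceased: Waclaw. That 3/50 share is carried to generation 3.
At generation 3 (Tadeusz) there are 1 shares of (3/50)/1 = 3/50 each.
Living: Tadeusz — each takes 3/50.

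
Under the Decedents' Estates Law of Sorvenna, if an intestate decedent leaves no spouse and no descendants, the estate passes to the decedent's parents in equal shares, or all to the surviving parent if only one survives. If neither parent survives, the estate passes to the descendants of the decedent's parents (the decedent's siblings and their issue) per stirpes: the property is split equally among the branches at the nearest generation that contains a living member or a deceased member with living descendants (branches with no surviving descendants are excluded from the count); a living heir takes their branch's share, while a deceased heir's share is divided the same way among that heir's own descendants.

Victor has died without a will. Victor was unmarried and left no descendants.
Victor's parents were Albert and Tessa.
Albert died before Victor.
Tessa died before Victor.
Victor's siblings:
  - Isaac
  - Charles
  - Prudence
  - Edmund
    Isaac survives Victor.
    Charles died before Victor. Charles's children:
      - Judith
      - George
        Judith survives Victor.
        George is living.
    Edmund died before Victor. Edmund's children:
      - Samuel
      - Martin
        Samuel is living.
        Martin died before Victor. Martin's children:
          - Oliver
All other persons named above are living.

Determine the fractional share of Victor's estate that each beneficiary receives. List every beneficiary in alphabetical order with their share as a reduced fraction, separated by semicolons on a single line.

Neither parent survives and there are no descendants, so the estate passes to Victor's siblings and their issue per stirpes.
The estate is divided into 4 equal shares of 1/4 among Isaac, Charles, Prudence, Edmund.
Isaac is living and takes 1/4.
Charles predeceased; the 1/4 allotted to Charles's branch passes to Charles's issue by representation.
The 1/4 is divided into 2 equal shares of 1/8 among Judith, George.
Judith is living and takes 1/8.
George is living and takes 1/8.
Prudence is living and takes 1/4.
Edmund predeceased; the 1/4 allotted to Edmund's branch passes to Edmund's issue by representation.
The 1/4 is divided into 2 equal shares of 1/8 among Samuel, Martin.
Samuel is living and takes 1/8.
Martin predeceased; the 1/8 allotted to Martin's branch passes to Martin's issue by representation.
Oliver is the sole taker at this level and receives the full 1/8.

George 1/8; Isaac 1/4; Judith 1/8; Oliver 1/8; Prudence 1/4; Samuel 1/8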